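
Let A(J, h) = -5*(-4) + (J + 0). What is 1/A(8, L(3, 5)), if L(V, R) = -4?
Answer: 1/28 ≈ 0.035714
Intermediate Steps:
A(J, h) = 20 + J
1/A(8, L(3, 5)) = 1/(20 + 8) = 1/28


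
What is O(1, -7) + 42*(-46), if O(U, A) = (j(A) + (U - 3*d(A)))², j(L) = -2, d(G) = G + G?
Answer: -251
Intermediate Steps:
d(G) = 2*G
O(U, A) = (-2 + U - 6*A)² (O(U, A) = (-2 + (U - 6*A))² = (-2 + U - 6*A)²)
O(1, -7) + 42*(-46) = (2 - 1*1 + 6*(-7))² + 42*(-46) = (2 - 1 - 42)² - 1932 = (-41)² - 1932 = 1681 - 1932 = -251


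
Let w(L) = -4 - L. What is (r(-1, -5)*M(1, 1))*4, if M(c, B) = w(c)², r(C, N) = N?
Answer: -500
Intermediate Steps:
M(c, B) = (-4 - c)²
(r(-1, -5)*M(1, 1))*4 = -5*(4 + 1)²*4 = -5*5²*4 = -5*25*4 = -125*4 = -500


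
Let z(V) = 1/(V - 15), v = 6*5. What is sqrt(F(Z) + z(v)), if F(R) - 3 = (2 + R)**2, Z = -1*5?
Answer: sqrt(2715)/15 ≈ 3.4737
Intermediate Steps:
v = 30
Z = -5
z(V) = 1/(-15 + V)
F(R) = 3 + (2 + R)**2
sqrt(F(Z) + z(v)) = sqrt((3 + (2 - 5)**2) + 1/(-15 + 30)) = sqrt((3 + (-3)**2) + 1/15) = sqrt((3 + 9) + 1/15) = sqrt(12 + 1/15) = sqrt(181/15) = sqrt(2715)/15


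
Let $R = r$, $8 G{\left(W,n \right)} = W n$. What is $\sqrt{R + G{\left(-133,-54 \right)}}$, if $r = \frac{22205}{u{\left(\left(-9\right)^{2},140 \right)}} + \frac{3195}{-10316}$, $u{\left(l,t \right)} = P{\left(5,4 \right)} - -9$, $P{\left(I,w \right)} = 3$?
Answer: $\frac{\sqrt{657959717949}}{15474} \approx 52.42$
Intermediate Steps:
$G{\left(W,n \right)} = \frac{W n}{8}$
$u{\left(l,t \right)} = 12$ ($u{\left(l,t \right)} = 3 - -9 = 3 + 9 = 12$)
$r = \frac{28628555}{15474}$ ($r = \frac{22205}{12} + \frac{3195}{-10316} = 22205 \cdot \frac{1}{12} + 3195 \left(- \frac{1}{10316}\right) = \frac{22205}{12} - \frac{3195}{10316} = \frac{28628555}{15474} \approx 1850.1$)
$R = \frac{28628555}{15474} \approx 1850.1$
$\sqrt{R + G{\left(-133,-54 \right)}} = \sqrt{\frac{28628555}{15474} + \frac{1}{8} \left(-133\right) \left(-54\right)} = \sqrt{\frac{28628555}{15474} + \frac{3591}{4}} = \sqrt{\frac{85040677}{30948}} = \frac{\sqrt{657959717949}}{15474}$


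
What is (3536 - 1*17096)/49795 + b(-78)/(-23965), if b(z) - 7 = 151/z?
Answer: -1014678809/3723211986 ≈ -0.27253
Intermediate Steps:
b(z) = 7 + 151/z
(3536 - 1*17096)/49795 + b(-78)/(-23965) = (3536 - 1*17096)/49795 + (7 + 151/(-78))/(-23965) = (3536 - 17096)*(1/49795) + (7 + 151*(-1/78))*(-1/23965) = -13560*1/49795 + (7 - 151/78)*(-1/23965) = -2712/9959 + (395/78)*(-1/23965) = -2712/9959 - 79/373854 = -1014678809/3723211986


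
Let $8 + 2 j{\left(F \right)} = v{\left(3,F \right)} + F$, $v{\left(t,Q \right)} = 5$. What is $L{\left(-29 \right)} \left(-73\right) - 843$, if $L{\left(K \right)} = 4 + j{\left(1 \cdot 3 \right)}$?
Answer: $-1135$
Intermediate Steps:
$j{\left(F \right)} = - \frac{3}{2} + \frac{F}{2}$ ($j{\left(F \right)} = -4 + \frac{5 + F}{2} = -4 + \left(\frac{5}{2} + \frac{F}{2}\right) = - \frac{3}{2} + \frac{F}{2}$)
$L{\left(K \right)} = 4$ ($L{\left(K \right)} = 4 - \left(\frac{3}{2} - \frac{1 \cdot 3}{2}\right) = 4 + \left(- \frac{3}{2} + \frac{1}{2} \cdot 3\right) = 4 + \left(- \frac{3}{2} + \frac{3}{2}\right) = 4 + 0 = 4$)
$L{\left(-29 \right)} \left(-73\right) - 843 = 4 \left(-73\right) - 843 = -292 - 843 = -1135$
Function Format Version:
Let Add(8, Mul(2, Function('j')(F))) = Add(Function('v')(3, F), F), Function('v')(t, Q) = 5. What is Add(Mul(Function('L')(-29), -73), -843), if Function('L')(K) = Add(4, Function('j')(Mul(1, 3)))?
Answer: -1135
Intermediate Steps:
Function('j')(F) = Add(Rational(-3, 2), Mul(Rational(1, 2), F)) (Function('j')(F) = Add(-4, Mul(Rational(1, 2), Add(5, F))) = Add(-4, Add(Rational(5, 2), Mul(Rational(1, 2), F))) = Add(Rational(-3, 2), Mul(Rational(1, 2), F)))
Function('L')(K) = 4 (Function('L')(K) = Add(4, Add(Rational(-3, 2), Mul(Rational(1, 2), Mul(1, 3)))) = Add(4, Add(Rational(-3, 2), Mul(Rational(1, 2), 3))) = Add(4, Add(Rational(-3, 2), Rational(3, 2))) = Add(4, 0) = 4)
Add(Mul(Function('L')(-29), -73), -843) = Add(Mul(4, -73), -843) = Add(-292, -843) = -1135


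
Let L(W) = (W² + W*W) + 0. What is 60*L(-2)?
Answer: 480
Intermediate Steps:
L(W) = 2*W² (L(W) = (W² + W²) + 0 = 2*W² + 0 = 2*W²)
60*L(-2) = 60*(2*(-2)²) = 60*(2*4) = 60*8 = 480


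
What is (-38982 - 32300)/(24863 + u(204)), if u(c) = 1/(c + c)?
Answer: -29083056/10144105 ≈ -2.8670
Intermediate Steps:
u(c) = 1/(2*c)
(-38982 - 32300)/(24863 + u(204)) = (-38982 - 32300)/(24863 + (1/2)/204) = -71282/(24863 + (1/2)*(1/204)) = -71282/(24863 + 1/408) = -71282/10144105/408 = -71282*408/10144105 = -29083056/10144105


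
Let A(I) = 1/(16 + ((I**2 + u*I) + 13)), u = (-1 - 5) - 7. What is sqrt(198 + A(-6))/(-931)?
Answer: -sqrt(4049045)/133133 ≈ -0.015114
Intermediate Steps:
u = -13 (u = -6 - 7 = -13)
A(I) = 1/(29 + I**2 - 13*I) (A(I) = 1/(16 + ((I**2 - 13*I) + 13)) = 1/(16 + (13 + I**2 - 13*I)) = 1/(29 + I**2 - 13*I))
sqrt(198 + A(-6))/(-931) = sqrt(198 + 1/(29 + (-6)**2 - 13*(-6)))/(-931) = sqrt(198 + 1/(29 + 36 + 78))*(-1/931) = sqrt(198 + 1/143)*(-1/931) = sqrt(28315/143)*(-1/931) = (sqrt(4049045)/143)*(-1/931) = -sqrt(4049045)/133133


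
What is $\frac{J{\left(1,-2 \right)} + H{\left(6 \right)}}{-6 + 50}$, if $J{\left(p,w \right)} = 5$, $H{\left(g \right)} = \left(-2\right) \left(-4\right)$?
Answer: $\frac{13}{44} \approx 0.29545$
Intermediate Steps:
$H{\left(g \right)} = 8$
$\frac{J{\left(1,-2 \right)} + H{\left(6 \right)}}{-6 + 50} = \frac{5 + 8}{-6 + 50} = \frac{13}{44}$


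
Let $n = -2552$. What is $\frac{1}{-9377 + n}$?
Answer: $- \frac{1}{11929} \approx -8.3829 \cdot 10^{-5}$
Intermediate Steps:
$\frac{1}{-9377 + n} = \frac{1}{-9377 - 2552} = \frac{1}{-11929} = - \frac{1}{11929}$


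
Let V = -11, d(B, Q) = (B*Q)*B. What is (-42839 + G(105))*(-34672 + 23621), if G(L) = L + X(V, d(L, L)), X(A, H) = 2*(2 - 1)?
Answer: 472231332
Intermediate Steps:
d(B, Q) = Q*B**2
X(A, H) = 2 (X(A, H) = 2*1 = 2)
G(L) = 2 + L (G(L) = L + 2 = 2 + L)
(-42839 + G(105))*(-34672 + 23621) = (-42839 + (2 + 105))*(-34672 + 23621) = (-42839 + 107)*(-11051) = -42732*(-11051) = 472231332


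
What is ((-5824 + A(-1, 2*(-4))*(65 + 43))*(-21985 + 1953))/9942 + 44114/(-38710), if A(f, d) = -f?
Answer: 158284612219/13744815 ≈ 11516.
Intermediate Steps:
((-5824 + A(-1, 2*(-4))*(65 + 43))*(-21985 + 1953))/9942 + 44114/(-38710) = ((-5824 + (-1*(-1))*(65 + 43))*(-21985 + 1953))/9942 + 44114/(-38710) = ((-5824 + 1*108)*(-20032))*(1/9942) + 44114*(-1/38710) = ((-5824 + 108)*(-20032))*(1/9942) - 3151/2765 = -5716*(-20032)*(1/9942) - 3151/2765 = 114502912*(1/9942) - 3151/2765 = 57251456/4971 - 3151/2765 = 158284612219/13744815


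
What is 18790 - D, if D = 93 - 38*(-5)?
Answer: 18507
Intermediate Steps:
D = 283 (D = 93 + 190 = 283)
18790 - D = 18790 - 1*283 = 18790 - 283 = 18507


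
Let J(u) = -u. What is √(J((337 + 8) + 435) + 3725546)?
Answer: √3724766 ≈ 1930.0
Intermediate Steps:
√(J((337 + 8) + 435) + 3725546) = √(-((337 + 8) + 435) + 3725546) = √(-(345 + 435) + 3725546) = √(-1*780 + 3725546) = √(-780 + 3725546) = √3724766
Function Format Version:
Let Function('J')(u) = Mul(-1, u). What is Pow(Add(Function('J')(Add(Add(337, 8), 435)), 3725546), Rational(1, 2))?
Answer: Pow(3724766, Rational(1, 2)) ≈ 1930.0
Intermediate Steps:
Pow(Add(Function('J')(Add(Add(337, 8), 435)), 3725546), Rational(1, 2)) = Pow(Add(Mul(-1, Add(Add(337, 8), 435)), 3725546), Rational(1, 2)) = Pow(Add(Mul(-1, Add(345, 435)), 3725546), Rational(1, 2)) = Pow(Add(Mul(-1, 780), 3725546), Rational(1, 2)) = Pow(Add(-780, 3725546), Rational(1, 2)) = Pow(3724766, Rational(1, 2))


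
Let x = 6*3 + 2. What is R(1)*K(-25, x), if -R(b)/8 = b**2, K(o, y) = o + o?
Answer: 400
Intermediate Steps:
x = 20 (x = 18 + 2 = 20)
K(o, y) = 2*o
R(b) = -8*b**2
R(1)*K(-25, x) = (-8*1**2)*(2*(-25)) = -8*1*(-50) = -8*(-50) = 400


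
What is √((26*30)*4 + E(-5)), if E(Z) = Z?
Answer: √3115 ≈ 55.812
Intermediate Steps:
√((26*30)*4 + E(-5)) = √((26*30)*4 - 5) = √(780*4 - 5) = √(3120 - 5) = √3115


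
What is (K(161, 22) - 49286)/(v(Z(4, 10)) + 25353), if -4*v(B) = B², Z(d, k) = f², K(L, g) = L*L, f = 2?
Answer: -23365/25349 ≈ -0.92173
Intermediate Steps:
K(L, g) = L²
Z(d, k) = 4 (Z(d, k) = 2² = 4)
v(B) = -B²/4
(K(161, 22) - 49286)/(v(Z(4, 10)) + 25353) = (161² - 49286)/(-¼*4² + 25353) = (25921 - 49286)/(-¼*16 + 25353) = -23365/(-4 + 25353) = -23365/25349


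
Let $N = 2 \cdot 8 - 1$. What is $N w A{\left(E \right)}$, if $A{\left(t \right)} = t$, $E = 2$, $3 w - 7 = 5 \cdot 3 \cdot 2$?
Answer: $370$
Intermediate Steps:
$w = \frac{37}{3}$ ($w = \frac{7}{3} + \frac{5 \cdot 3 \cdot 2}{3} = \frac{7}{3} + \frac{15 \cdot 2}{3} = \frac{7}{3} + \frac{1}{3} \cdot 30 = \frac{7}{3} + 10 = \frac{37}{3} \approx 12.333$)
$N = 15$ ($N = 16 - 1 = 15$)
$N w A{\left(E \right)} = 15 \cdot \frac{37}{3} \cdot 2 = 185 \cdot 2 = 370$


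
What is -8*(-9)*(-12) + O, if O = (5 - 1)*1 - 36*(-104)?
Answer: 2884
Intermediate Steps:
O = 3748 (O = 4*1 + 3744 = 4 + 3744 = 3748)
-8*(-9)*(-12) + O = -8*(-9)*(-12) + 3748 = 72*(-12) + 3748 = -864 + 3748 = 2884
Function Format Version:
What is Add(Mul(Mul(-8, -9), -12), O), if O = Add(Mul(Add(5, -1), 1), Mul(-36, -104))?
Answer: 2884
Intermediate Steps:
O = 3748 (O = Add(Mul(4, 1), 3744) = Add(4, 3744) = 3748)
Add(Mul(Mul(-8, -9), -12), O) = Add(Mul(Mul(-8, -9), -12), 3748) = Add(Mul(72, -12), 3748) = Add(-864, 3748) = 2884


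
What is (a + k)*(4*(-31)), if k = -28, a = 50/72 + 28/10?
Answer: 136741/45 ≈ 3038.7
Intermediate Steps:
a = 629/180 (a = 50*(1/72) + 28*(⅒) = 25/36 + 14/5 = 629/180 ≈ 3.4944)
(a + k)*(4*(-31)) = (629/180 - 28)*(4*(-31)) = -4411/180*(-124) = 136741/45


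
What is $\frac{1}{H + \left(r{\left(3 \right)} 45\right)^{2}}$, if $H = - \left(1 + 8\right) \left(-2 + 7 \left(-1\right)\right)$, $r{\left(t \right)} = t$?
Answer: $\frac{1}{18306} \approx 5.4627 \cdot 10^{-5}$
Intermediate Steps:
$H = 81$ ($H = - 9 \left(-2 - 7\right) = - 9 \left(-9\right) = \left(-1\right) \left(-81\right) = 81$)
$\frac{1}{H + \left(r{\left(3 \right)} 45\right)^{2}} = \frac{1}{81 + \left(3 \cdot 45\right)^{2}} = \frac{1}{81 + 135^{2}} = \frac{1}{81 + 18225} = \frac{1}{18306}$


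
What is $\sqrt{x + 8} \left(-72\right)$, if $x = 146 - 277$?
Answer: $- 72 i \sqrt{123} \approx - 798.52 i$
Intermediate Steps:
$x = -131$
$\sqrt{x + 8} \left(-72\right) = \sqrt{-131 + 8} \left(-72\right) = \sqrt{-123} \left(-72\right) = i \sqrt{123} \left(-72\right) = - 72 i \sqrt{123}$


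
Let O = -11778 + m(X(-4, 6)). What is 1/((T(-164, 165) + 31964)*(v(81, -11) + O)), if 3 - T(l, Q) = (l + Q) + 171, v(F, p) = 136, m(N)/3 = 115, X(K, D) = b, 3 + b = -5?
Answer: -1/359188115 ≈ -2.7841e-9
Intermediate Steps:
b = -8 (b = -3 - 5 = -8)
X(K, D) = -8
m(N) = 345 (m(N) = 3*115 = 345)
T(l, Q) = -168 - Q - l (T(l, Q) = 3 - ((l + Q) + 171) = 3 - ((Q + l) + 171) = 3 - (171 + Q + l) = 3 + (-171 - Q - l) = -168 - Q - l)
O = -11433 (O = -11778 + 345 = -11433)
1/((T(-164, 165) + 31964)*(v(81, -11) + O)) = 1/(((-168 - 1*165 - 1*(-164)) + 31964)*(136 - 11433)) = 1/(((-168 - 165 + 164) + 31964)*(-11297)) = 1/((-169 + 31964)*(-11297)) = 1/(31795*(-11297)) = 1/(-359188115) = -1/359188115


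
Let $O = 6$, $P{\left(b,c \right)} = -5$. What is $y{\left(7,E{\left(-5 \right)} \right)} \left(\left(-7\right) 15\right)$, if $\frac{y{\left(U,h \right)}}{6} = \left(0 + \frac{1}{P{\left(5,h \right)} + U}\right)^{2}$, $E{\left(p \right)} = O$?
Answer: $- \frac{315}{2} \approx -157.5$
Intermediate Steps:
$E{\left(p \right)} = 6$
$y{\left(U,h \right)} = \frac{6}{\left(-5 + U\right)^{2}}$ ($y{\left(U,h \right)} = 6 \left(0 + \frac{1}{-5 + U}\right)^{2} = 6 \left(\frac{1}{-5 + U}\right)^{2} = \frac{6}{\left(-5 + U\right)^{2}}$)
$y{\left(7,E{\left(-5 \right)} \right)} \left(\left(-7\right) 15\right) = \frac{6}{\left(-5 + 7\right)^{2}} \left(\left(-7\right) 15\right) = \frac{6}{4} \left(-105\right) = 6 \cdot \frac{1}{4} \left(-105\right) = \frac{3}{2} \left(-105\right) = - \frac{315}{2}$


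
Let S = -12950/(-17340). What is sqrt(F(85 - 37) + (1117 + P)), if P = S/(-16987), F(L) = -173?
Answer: sqrt(2834038143631554)/1732674 ≈ 30.725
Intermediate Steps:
S = 1295/1734 (S = -12950*(-1/17340) = 1295/1734 ≈ 0.74683)
P = -1295/29455458 (P = (1295/1734)/(-16987) = (1295/1734)*(-1/16987) = -1295/29455458 ≈ -4.3965e-5)
sqrt(F(85 - 37) + (1117 + P)) = sqrt(-173 + (1117 - 1295/29455458)) = sqrt(-173 + 32901745291/29455458) = sqrt(27805951057/29455458) = sqrt(2834038143631554)/1732674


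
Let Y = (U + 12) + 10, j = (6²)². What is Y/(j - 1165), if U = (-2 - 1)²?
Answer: 31/131 ≈ 0.23664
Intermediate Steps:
j = 1296 (j = 36² = 1296)
U = 9 (U = (-3)² = 9)
Y = 31 (Y = (9 + 12) + 10 = 21 + 10 = 31)
Y/(j - 1165) = 31/(1296 - 1165) = 31/131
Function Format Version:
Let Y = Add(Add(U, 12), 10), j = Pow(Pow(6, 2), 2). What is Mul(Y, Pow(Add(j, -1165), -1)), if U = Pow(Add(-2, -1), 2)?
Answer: Rational(31, 131) ≈ 0.23664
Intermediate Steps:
j = 1296 (j = Pow(36, 2) = 1296)
U = 9 (U = Pow(-3, 2) = 9)
Y = 31 (Y = Add(Add(9, 12), 10) = Add(21, 10) = 31)
Mul(Y, Pow(Add(j, -1165), -1)) = Mul(31, Pow(Add(1296, -1165), -1)) = Mul(31, Pow(131, -1)) = Mul(31, Rational(1, 131)) = Rational(31, 131)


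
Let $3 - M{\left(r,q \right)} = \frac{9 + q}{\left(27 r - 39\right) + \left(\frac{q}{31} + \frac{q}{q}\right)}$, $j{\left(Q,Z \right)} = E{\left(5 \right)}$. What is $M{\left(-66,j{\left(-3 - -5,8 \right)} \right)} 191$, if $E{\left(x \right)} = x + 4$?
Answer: $\frac{32430081}{56411} \approx 574.89$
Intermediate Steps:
$E{\left(x \right)} = 4 + x$
$j{\left(Q,Z \right)} = 9$ ($j{\left(Q,Z \right)} = 4 + 5 = 9$)
$M{\left(r,q \right)} = 3 - \frac{9 + q}{-38 + 27 r + \frac{q}{31}}$ ($M{\left(r,q \right)} = 3 - \frac{9 + q}{\left(27 r - 39\right) + \left(\frac{q}{31} + \frac{q}{q}\right)} = 3 - \frac{9 + q}{\left(-39 + 27 r\right) + \left(q \frac{1}{31} + 1\right)} = 3 - \frac{9 + q}{\left(-39 + 27 r\right) + \left(\frac{q}{31} + 1\right)} = 3 - \frac{9 + q}{\left(-39 + 27 r\right) + \left(1 + \frac{q}{31}\right)} = 3 - \frac{9 + q}{-38 + 27 r + \frac{q}{31}}$)
$M{\left(-66,j{\left(-3 - -5,8 \right)} \right)} 191 = \frac{-3813 - 252 + 2511 \left(-66\right)}{-1178 + 9 + 837 \left(-66\right)} 191 = \frac{-3813 - 252 - 165726}{-1178 + 9 - 55242} \cdot 191 = \frac{1}{-56411} \left(-169791\right) 191 = \left(- \frac{1}{56411}\right) \left(-169791\right) 191 = \frac{169791}{56411} \cdot 191 = \frac{32430081}{56411}$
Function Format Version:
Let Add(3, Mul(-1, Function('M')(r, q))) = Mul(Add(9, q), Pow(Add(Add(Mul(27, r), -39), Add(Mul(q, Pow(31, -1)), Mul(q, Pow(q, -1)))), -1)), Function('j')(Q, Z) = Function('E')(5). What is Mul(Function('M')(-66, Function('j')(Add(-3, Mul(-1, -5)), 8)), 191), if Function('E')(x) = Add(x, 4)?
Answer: Rational(32430081, 56411) ≈ 574.89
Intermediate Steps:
Function('E')(x) = Add(4, x)
Function('j')(Q, Z) = 9 (Function('j')(Q, Z) = Add(4, 5) = 9)
Function('M')(r, q) = Add(3, Mul(-1, Pow(Add(-38, Mul(27, r), Mul(Rational(1, 31), q)), -1), Add(9, q))) (Function('M')(r, q) = Add(3, Mul(-1, Mul(Add(9, q), Pow(Add(Add(Mul(27, r), -39), Add(Mul(q, Pow(31, -1)), Mul(q, Pow(q, -1)))), -1)))) = Add(3, Mul(-1, Mul(Add(9, q), Pow(Add(Add(-39, Mul(27, r)), Add(Mul(q, Rational(1, 31)), 1)), -1)))) = Add(3, Mul(-1, Mul(Add(9, q), Pow(Add(Add(-39, Mul(27, r)), Add(Mul(Rational(1, 31), q), 1)), -1)))) = Add(3, Mul(-1, Mul(Add(9, q), Pow(Add(Add(-39, Mul(27, r)), Add(1, Mul(Rational(1, 31), q))), -1)))) = Add(3, Mul(-1, Mul(Add(9, q), Pow(Add(-38, Mul(27, r), Mul(Rational(1, 31), q)), -1)))) = Add(3, Mul(-1, Mul(Pow(Add(-38, Mul(27, r), Mul(Rational(1, 31), q)), -1), Add(9, q)))) = Add(3, Mul(-1, Pow(Add(-38, Mul(27, r), Mul(Rational(1, 31), q)), -1), Add(9, q))))
Mul(Function('M')(-66, Function('j')(Add(-3, Mul(-1, -5)), 8)), 191) = Mul(Mul(Pow(Add(-1178, 9, Mul(837, -66)), -1), Add(-3813, Mul(-28, 9), Mul(2511, -66))), 191) = Mul(Mul(Pow(Add(-1178, 9, -55242), -1), Add(-3813, -252, -165726)), 191) = Mul(Mul(Pow(-56411, -1), -169791), 191) = Mul(Mul(Rational(-1, 56411), -169791), 191) = Mul(Rational(169791, 56411), 191) = Rational(32430081, 56411)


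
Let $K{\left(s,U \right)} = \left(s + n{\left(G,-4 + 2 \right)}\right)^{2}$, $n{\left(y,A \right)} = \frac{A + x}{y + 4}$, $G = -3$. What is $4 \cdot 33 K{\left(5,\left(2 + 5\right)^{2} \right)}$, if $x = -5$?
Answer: $528$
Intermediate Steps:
$n{\left(y,A \right)} = \frac{-5 + A}{4 + y}$ ($n{\left(y,A \right)} = \frac{A - 5}{y + 4} = \frac{-5 + A}{4 + y}$)
$K{\left(s,U \right)} = \left(-7 + s\right)^{2}$ ($K{\left(s,U \right)} = \left(s + \frac{-5 + \left(-4 + 2\right)}{4 - 3}\right)^{2} = \left(s + \frac{-5 - 2}{1}\right)^{2} = \left(s + 1 \left(-7\right)\right)^{2} = \left(s - 7\right)^{2} = \left(-7 + s\right)^{2}$)
$4 \cdot 33 K{\left(5,\left(2 + 5\right)^{2} \right)} = 4 \cdot 33 \left(-7 + 5\right)^{2} = 132 \left(-2\right)^{2} = 132 \cdot 4 = 528$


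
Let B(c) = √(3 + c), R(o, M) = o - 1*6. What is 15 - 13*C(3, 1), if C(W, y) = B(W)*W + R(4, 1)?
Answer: 41 - 39*√6 ≈ -54.530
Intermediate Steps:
R(o, M) = -6 + o (R(o, M) = o - 6 = -6 + o)
C(W, y) = -2 + W*√(3 + W) (C(W, y) = √(3 + W)*W + (-6 + 4) = W*√(3 + W) - 2 = -2 + W*√(3 + W))
15 - 13*C(3, 1) = 15 - 13*(-2 + 3*√(3 + 3)) = 15 - 13*(-2 + 3*√6) = 15 + (26 - 39*√6) = 41 - 39*√6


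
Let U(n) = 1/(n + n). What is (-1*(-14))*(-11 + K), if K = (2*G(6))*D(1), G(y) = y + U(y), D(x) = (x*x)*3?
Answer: 357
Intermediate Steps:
U(n) = 1/(2*n)
D(x) = 3*x² (D(x) = x²*3 = 3*x²)
G(y) = y + 1/(2*y)
K = 73/2 (K = (2*(6 + (½)/6))*(3*1²) = (2*(6 + (½)*(⅙)))*(3*1) = (2*(6 + 1/12))*3 = (2*(73/12))*3 = (73/6)*3 = 73/2 ≈ 36.500)
(-1*(-14))*(-11 + K) = (-1*(-14))*(-11 + 73/2) = 14*(51/2) = 357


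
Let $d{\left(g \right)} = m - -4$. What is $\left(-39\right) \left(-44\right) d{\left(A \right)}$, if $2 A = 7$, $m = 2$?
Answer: $10296$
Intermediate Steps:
$A = \frac{7}{2}$ ($A = \frac{1}{2} \cdot 7 = \frac{7}{2} \approx 3.5$)
$d{\left(g \right)} = 6$ ($d{\left(g \right)} = 2 - -4 = 2 + 4 = 6$)
$\left(-39\right) \left(-44\right) d{\left(A \right)} = \left(-39\right) \left(-44\right) 6 = 1716 \cdot 6 = 10296$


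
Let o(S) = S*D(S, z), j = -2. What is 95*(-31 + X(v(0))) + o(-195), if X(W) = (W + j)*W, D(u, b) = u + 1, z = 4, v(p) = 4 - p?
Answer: 35645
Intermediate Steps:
D(u, b) = 1 + u
X(W) = W*(-2 + W) (X(W) = (W - 2)*W = (-2 + W)*W = W*(-2 + W))
o(S) = S*(1 + S)
95*(-31 + X(v(0))) + o(-195) = 95*(-31 + (4 - 1*0)*(-2 + (4 - 1*0))) - 195*(1 - 195) = 95*(-31 + (4 + 0)*(-2 + (4 + 0))) - 195*(-194) = 95*(-31 + 4*(-2 + 4)) + 37830 = 95*(-31 + 4*2) + 37830 = 95*(-31 + 8) + 37830 = 95*(-23) + 37830 = -2185 + 37830 = 35645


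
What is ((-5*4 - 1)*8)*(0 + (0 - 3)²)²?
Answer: -13608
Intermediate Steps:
((-5*4 - 1)*8)*(0 + (0 - 3)²)² = ((-20 - 1)*8)*(0 + (-3)²)² = (-21*8)*(0 + 9)² = -168*9² = -168*81 = -13608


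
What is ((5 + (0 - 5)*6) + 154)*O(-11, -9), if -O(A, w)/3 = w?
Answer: 3483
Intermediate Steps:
O(A, w) = -3*w
((5 + (0 - 5)*6) + 154)*O(-11, -9) = ((5 + (0 - 5)*6) + 154)*(-3*(-9)) = ((5 - 5*6) + 154)*27 = ((5 - 30) + 154)*27 = (-25 + 154)*27 = 129*27 = 3483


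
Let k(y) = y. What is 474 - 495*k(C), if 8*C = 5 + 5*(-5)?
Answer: 3423/2 ≈ 1711.5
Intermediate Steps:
C = -5/2 (C = (5 + 5*(-5))/8 = (5 - 25)/8 = (⅛)*(-20) = -5/2 ≈ -2.5000)
474 - 495*k(C) = 474 - 495*(-5/2) = 474 + 2475/2 = 3423/2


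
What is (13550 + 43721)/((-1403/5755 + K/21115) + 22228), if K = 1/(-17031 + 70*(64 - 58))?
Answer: 4624097147795013/1794683244604262 ≈ 2.5766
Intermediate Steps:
K = -1/16611 (K = 1/(-17031 + 70*6) = 1/(-17031 + 420) = 1/(-16611) = -1/16611 ≈ -6.0201e-5)
(13550 + 43721)/((-1403/5755 + K/21115) + 22228) = (13550 + 43721)/((-1403/5755 - 1/16611/21115) + 22228) = 57271/((-1403*1/5755 - 1/16611*1/21115) + 22228) = 57271/((-1403/5755 - 1/350741265) + 22228) = 57271/(-19683600022/80740639203 + 22228) = 57271/(1794683244604262/80740639203) = 57271*(80740639203/1794683244604262) = 4624097147795013/1794683244604262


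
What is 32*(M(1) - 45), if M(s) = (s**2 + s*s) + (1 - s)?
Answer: -1376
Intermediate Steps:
M(s) = 1 - s + 2*s**2 (M(s) = (s**2 + s**2) + (1 - s) = 2*s**2 + (1 - s) = 1 - s + 2*s**2)
32*(M(1) - 45) = 32*((1 - 1*1 + 2*1**2) - 45) = 32*((1 - 1 + 2*1) - 45) = 32*((1 - 1 + 2) - 45) = 32*(2 - 45) = 32*(-43) = -1376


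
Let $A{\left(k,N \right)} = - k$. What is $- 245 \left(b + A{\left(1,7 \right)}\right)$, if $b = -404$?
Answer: $99225$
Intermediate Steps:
$- 245 \left(b + A{\left(1,7 \right)}\right) = - 245 \left(-404 - 1\right) = \left(-245\right) \left(-405\right) = 99225$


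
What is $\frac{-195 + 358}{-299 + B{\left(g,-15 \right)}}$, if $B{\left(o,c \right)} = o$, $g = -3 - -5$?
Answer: $- \frac{163}{297} \approx -0.54882$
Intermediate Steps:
$g = 2$ ($g = -3 + 5 = 2$)
$\frac{-195 + 358}{-299 + B{\left(g,-15 \right)}} = \frac{-195 + 358}{-299 + 2} = \frac{163}{-297} = 163 \left(- \frac{1}{297}\right) = - \frac{163}{297}$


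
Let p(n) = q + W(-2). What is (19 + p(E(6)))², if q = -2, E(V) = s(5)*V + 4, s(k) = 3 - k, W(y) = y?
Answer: 225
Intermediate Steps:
E(V) = 4 - 2*V (E(V) = (3 - 1*5)*V + 4 = (3 - 5)*V + 4 = -2*V + 4 = 4 - 2*V)
p(n) = -4 (p(n) = -2 - 2 = -4)
(19 + p(E(6)))² = (19 - 4)² = 15² = 225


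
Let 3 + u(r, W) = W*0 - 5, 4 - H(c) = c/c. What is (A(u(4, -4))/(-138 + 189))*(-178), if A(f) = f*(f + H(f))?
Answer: -7120/51 ≈ -139.61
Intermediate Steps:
H(c) = 3 (H(c) = 4 - c/c = 4 - 1*1 = 4 - 1 = 3)
u(r, W) = -8 (u(r, W) = -3 + (W*0 - 5) = -3 + (0 - 5) = -3 - 5 = -8)
A(f) = f*(3 + f) (A(f) = f*(f + 3) = f*(3 + f))
(A(u(4, -4))/(-138 + 189))*(-178) = ((-8*(3 - 8))/(-138 + 189))*(-178) = (-8*(-5)/51)*(-178) = (40*(1/51))*(-178) = (40/51)*(-178) = -7120/51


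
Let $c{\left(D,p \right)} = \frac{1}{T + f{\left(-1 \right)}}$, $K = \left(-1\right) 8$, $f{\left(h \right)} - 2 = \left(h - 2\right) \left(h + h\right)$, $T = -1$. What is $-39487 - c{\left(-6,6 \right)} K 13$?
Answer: $- \frac{276305}{7} \approx -39472.0$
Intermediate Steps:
$f{\left(h \right)} = 2 + 2 h \left(-2 + h\right)$ ($f{\left(h \right)} = 2 + \left(h - 2\right) \left(h + h\right) = 2 + \left(-2 + h\right) 2 h = 2 + 2 h \left(-2 + h\right)$)
$K = -8$
$c{\left(D,p \right)} = \frac{1}{7}$ ($c{\left(D,p \right)} = \frac{1}{-1 + \left(2 - -4 + 2 \left(-1\right)^{2}\right)} = \frac{1}{-1 + \left(2 + 4 + 2 \cdot 1\right)} = \frac{1}{-1 + \left(2 + 4 + 2\right)} = \frac{1}{-1 + 8} = \frac{1}{7}$)
$-39487 - c{\left(-6,6 \right)} K 13 = -39487 - \frac{1}{7} \left(-8\right) 13 = -39487 - \left(- \frac{8}{7}\right) 13 = -39487 - - \frac{104}{7} = -39487 + \frac{104}{7} = - \frac{276305}{7}$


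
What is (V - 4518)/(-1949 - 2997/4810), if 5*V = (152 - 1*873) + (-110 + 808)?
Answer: 587938/253451 ≈ 2.3197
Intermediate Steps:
V = -23/5 (V = ((152 - 1*873) + (-110 + 808))/5 = ((152 - 873) + 698)/5 = (-721 + 698)/5 = (⅕)*(-23) = -23/5 ≈ -4.6000)
(V - 4518)/(-1949 - 2997/4810) = (-23/5 - 4518)/(-1949 - 2997/4810) = -22613/(5*(-1949 - 2997*1/4810)) = -22613/(5*(-1949 - 81/130)) = -22613/(5*(-253451/130)) = -22613/5*(-130/253451) = 587938/253451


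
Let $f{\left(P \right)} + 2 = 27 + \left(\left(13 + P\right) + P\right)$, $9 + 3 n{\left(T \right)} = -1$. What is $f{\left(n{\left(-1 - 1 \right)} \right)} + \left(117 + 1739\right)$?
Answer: $\frac{5662}{3} \approx 1887.3$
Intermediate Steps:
$n{\left(T \right)} = - \frac{10}{3}$ ($n{\left(T \right)} = -3 + \frac{1}{3} \left(-1\right) = -3 - \frac{1}{3} = - \frac{10}{3}$)
$f{\left(P \right)} = 38 + 2 P$ ($f{\left(P \right)} = -2 + \left(27 + \left(\left(13 + P\right) + P\right)\right) = -2 + \left(27 + \left(13 + 2 P\right)\right) = -2 + \left(40 + 2 P\right) = 38 + 2 P$)
$f{\left(n{\left(-1 - 1 \right)} \right)} + \left(117 + 1739\right) = \left(38 + 2 \left(- \frac{10}{3}\right)\right) + \left(117 + 1739\right) = \left(38 - \frac{20}{3}\right) + 1856 = \frac{94}{3} + 1856 = \frac{5662}{3}$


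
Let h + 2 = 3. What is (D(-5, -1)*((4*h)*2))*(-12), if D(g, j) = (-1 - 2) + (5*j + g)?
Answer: 1248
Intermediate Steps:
h = 1 (h = -2 + 3 = 1)
D(g, j) = -3 + g + 5*j (D(g, j) = -3 + (g + 5*j) = -3 + g + 5*j)
(D(-5, -1)*((4*h)*2))*(-12) = ((-3 - 5 + 5*(-1))*((4*1)*2))*(-12) = ((-3 - 5 - 5)*(4*2))*(-12) = -13*8*(-12) = -104*(-12) = 1248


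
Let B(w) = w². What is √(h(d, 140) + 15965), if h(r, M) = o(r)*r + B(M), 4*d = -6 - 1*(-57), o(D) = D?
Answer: √571641/4 ≈ 189.02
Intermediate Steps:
d = 51/4 (d = (-6 - 1*(-57))/4 = (-6 + 57)/4 = (¼)*51 = 51/4 ≈ 12.750)
h(r, M) = M² + r² (h(r, M) = r*r + M² = r² + M² = M² + r²)
√(h(d, 140) + 15965) = √((140² + (51/4)²) + 15965) = √((19600 + 2601/16) + 15965) = √(316201/16 + 15965) = √(571641/16) = √571641/4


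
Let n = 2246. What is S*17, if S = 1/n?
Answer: 17/2246 ≈ 0.0075690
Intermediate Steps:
S = 1/2246 ≈ 0.00044524
S*17 = (1/2246)*17 = 17/2246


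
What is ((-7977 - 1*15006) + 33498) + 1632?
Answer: 12147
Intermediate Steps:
((-7977 - 1*15006) + 33498) + 1632 = ((-7977 - 15006) + 33498) + 1632 = (-22983 + 33498) + 1632 = 10515 + 1632 = 12147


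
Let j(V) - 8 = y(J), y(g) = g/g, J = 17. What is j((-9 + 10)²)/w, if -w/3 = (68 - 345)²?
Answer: -3/76729 ≈ -3.9099e-5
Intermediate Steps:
y(g) = 1
j(V) = 9 (j(V) = 8 + 1 = 9)
w = -230187 (w = -3*(68 - 345)² = -3*(-277)² = -3*76729 = -230187)
j((-9 + 10)²)/w = 9/(-230187) = 9*(-1/230187) = -3/76729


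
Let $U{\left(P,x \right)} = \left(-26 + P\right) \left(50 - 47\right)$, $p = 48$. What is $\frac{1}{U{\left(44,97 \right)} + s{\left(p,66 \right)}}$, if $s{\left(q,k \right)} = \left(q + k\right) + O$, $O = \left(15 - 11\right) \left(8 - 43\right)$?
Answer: $\frac{1}{28} \approx 0.035714$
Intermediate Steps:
$O = -140$ ($O = 4 \left(-35\right) = -140$)
$U{\left(P,x \right)} = -78 + 3 P$ ($U{\left(P,x \right)} = \left(-26 + P\right) 3 = -78 + 3 P$)
$s{\left(q,k \right)} = -140 + k + q$ ($s{\left(q,k \right)} = \left(q + k\right) - 140 = \left(k + q\right) - 140 = -140 + k + q$)
$\frac{1}{U{\left(44,97 \right)} + s{\left(p,66 \right)}} = \frac{1}{\left(-78 + 3 \cdot 44\right) + \left(-140 + 66 + 48\right)} = \frac{1}{\left(-78 + 132\right) - 26} = \frac{1}{54 - 26} = \frac{1}{28}$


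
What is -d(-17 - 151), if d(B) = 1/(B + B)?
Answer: 1/336 ≈ 0.0029762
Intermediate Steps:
d(B) = 1/(2*B)
-d(-17 - 151) = -1/(2*(-17 - 151)) = -1/(2*(-168)) = -(-1)/(2*168) = -1*(-1/336) = 1/336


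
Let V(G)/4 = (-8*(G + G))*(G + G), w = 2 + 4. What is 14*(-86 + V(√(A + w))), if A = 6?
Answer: -22708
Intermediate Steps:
w = 6
V(G) = -128*G² (V(G) = 4*((-8*(G + G))*(G + G)) = 4*((-16*G)*(2*G)) = 4*(-32*G²) = -128*G²)
14*(-86 + V(√(A + w))) = 14*(-86 - 128*(√(6 + 6))²) = 14*(-86 - 128*(√12)²) = 14*(-86 - 128*(2*√3)²) = 14*(-86 - 128*12) = 14*(-86 - 1536) = 14*(-1622) = -22708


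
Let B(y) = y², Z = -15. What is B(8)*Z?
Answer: -960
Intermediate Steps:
B(8)*Z = 8²*(-15) = 64*(-15) = -960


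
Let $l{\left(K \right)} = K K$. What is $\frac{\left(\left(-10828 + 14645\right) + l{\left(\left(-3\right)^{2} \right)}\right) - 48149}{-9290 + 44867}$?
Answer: $- \frac{44251}{35577} \approx -1.2438$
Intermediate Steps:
$l{\left(K \right)} = K^{2}$
$\frac{\left(\left(-10828 + 14645\right) + l{\left(\left(-3\right)^{2} \right)}\right) - 48149}{-9290 + 44867} = \frac{\left(\left(-10828 + 14645\right) + \left(\left(-3\right)^{2}\right)^{2}\right) - 48149}{-9290 + 44867} = \frac{\left(3817 + 9^{2}\right) - 48149}{35577} = \left(\left(3817 + 81\right) - 48149\right) \frac{1}{35577} = \left(3898 - 48149\right) \frac{1}{35577} = \left(-44251\right) \frac{1}{35577} = - \frac{44251}{35577}$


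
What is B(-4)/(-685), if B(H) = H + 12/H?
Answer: 7/685 ≈ 0.010219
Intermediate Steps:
B(-4)/(-685) = (-4 + 12/(-4))/(-685) = (-4 + 12*(-1/4))*(-1/685) = (-4 - 3)*(-1/685) = -7*(-1/685) = 7/685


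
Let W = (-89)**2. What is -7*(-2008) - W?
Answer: 6135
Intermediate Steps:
W = 7921
-7*(-2008) - W = -7*(-2008) - 1*7921 = 14056 - 7921 = 6135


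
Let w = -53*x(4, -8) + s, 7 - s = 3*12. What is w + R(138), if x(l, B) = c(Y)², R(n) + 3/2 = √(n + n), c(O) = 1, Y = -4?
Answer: -167/2 + 2*√69 ≈ -66.887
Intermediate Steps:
R(n) = -3/2 + √2*√n (R(n) = -3/2 + √(n + n) = -3/2 + √(2*n) = -3/2 + √2*√n)
x(l, B) = 1 (x(l, B) = 1² = 1)
s = -29 (s = 7 - 3*12 = 7 - 1*36 = 7 - 36 = -29)
w = -82 (w = -53*1 - 29 = -53 - 29 = -82)
w + R(138) = -82 + (-3/2 + √2*√138) = -82 + (-3/2 + 2*√69) = -167/2 + 2*√69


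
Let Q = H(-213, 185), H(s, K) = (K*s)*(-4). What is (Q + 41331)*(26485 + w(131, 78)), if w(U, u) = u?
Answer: 5284735413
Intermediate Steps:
H(s, K) = -4*K*s
Q = 157620 (Q = -4*185*(-213) = 157620)
(Q + 41331)*(26485 + w(131, 78)) = (157620 + 41331)*(26485 + 78) = 198951*26563 = 5284735413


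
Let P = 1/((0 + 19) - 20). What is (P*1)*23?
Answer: -23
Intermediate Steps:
P = -1 (P = 1/(19 - 20) = 1/(-1) = -1)
(P*1)*23 = -1*1*23 = -1*23 = -23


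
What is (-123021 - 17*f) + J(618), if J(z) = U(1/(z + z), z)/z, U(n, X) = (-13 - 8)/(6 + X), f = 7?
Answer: -15828908167/128544 ≈ -1.2314e+5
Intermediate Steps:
U(n, X) = -21/(6 + X)
J(z) = -21/(z*(6 + z)) (J(z) = (-21/(6 + z))/z = -21/(z*(6 + z)))
(-123021 - 17*f) + J(618) = (-123021 - 17*7) - 21/(618*(6 + 618)) = (-123021 - 1*119) - 21*1/618/624 = (-123021 - 119) - 21*1/618*1/624 = -123140 - 7/128544 = -15828908167/128544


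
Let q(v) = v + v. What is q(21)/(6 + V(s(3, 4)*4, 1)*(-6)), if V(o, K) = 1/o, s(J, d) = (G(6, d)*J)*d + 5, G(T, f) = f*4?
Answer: 5516/787 ≈ 7.0089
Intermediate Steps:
G(T, f) = 4*f
s(J, d) = 5 + 4*J*d**2 (s(J, d) = ((4*d)*J)*d + 5 = (4*J*d)*d + 5 = 4*J*d**2 + 5 = 5 + 4*J*d**2)
q(v) = 2*v
q(21)/(6 + V(s(3, 4)*4, 1)*(-6)) = (2*21)/(6 - 6/((5 + 4*3*4**2)*4)) = 42/(6 - 6/((5 + 4*3*16)*4)) = 42/(6 - 6/((5 + 192)*4)) = 42/(6 - 6/(197*4)) = 42/(6 - 6/788) = 42/(6 + (1/788)*(-6)) = 42/(6 - 3/394) = 42/(2361/394) = 42*(394/2361) = 5516/787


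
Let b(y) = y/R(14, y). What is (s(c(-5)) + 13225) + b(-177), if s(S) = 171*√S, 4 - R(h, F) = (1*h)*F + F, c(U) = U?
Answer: 35165098/2659 + 171*I*√5 ≈ 13225.0 + 382.37*I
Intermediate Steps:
R(h, F) = 4 - F - F*h (R(h, F) = 4 - ((1*h)*F + F) = 4 - (h*F + F) = 4 - (F*h + F) = 4 - (F + F*h) = 4 + (-F - F*h) = 4 - F - F*h)
b(y) = y/(4 - 15*y) (b(y) = y/(4 - y - 1*y*14) = y/(4 - y - 14*y) = y/(4 - 15*y))
(s(c(-5)) + 13225) + b(-177) = (171*√(-5) + 13225) - 1*(-177)/(-4 + 15*(-177)) = (171*(I*√5) + 13225) - 1*(-177)/(-4 - 2655) = (171*I*√5 + 13225) - 1*(-177)/(-2659) = (13225 + 171*I*√5) - 1*(-177)*(-1/2659) = (13225 + 171*I*√5) - 177/2659 = 35165098/2659 + 171*I*√5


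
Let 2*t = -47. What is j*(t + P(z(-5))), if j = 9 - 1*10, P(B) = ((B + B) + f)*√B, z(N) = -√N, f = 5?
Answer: 47/2 + 5^(¼)*√(-I)*(-5 + 2*I*√5) ≈ 22.942 + 10.016*I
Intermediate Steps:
t = -47/2 (t = (½)*(-47) = -47/2 ≈ -23.500)
P(B) = √B*(5 + 2*B) (P(B) = ((B + B) + 5)*√B = (2*B + 5)*√B = (5 + 2*B)*√B = √B*(5 + 2*B))
j = -1 (j = 9 - 10 = -1)
j*(t + P(z(-5))) = -(-47/2 + √(-√(-5))*(5 + 2*(-√(-5)))) = -(-47/2 + √(-I*√5)*(5 + 2*(-I*√5))) = -(-47/2 + (5^(¼)*√(-I))*(5 - 2*I*√5)) = -(-47/2 + 5^(¼)*√(-I)*(5 - 2*I*√5)) = 47/2 - 5^(¼)*√(-I)*(5 - 2*I*√5)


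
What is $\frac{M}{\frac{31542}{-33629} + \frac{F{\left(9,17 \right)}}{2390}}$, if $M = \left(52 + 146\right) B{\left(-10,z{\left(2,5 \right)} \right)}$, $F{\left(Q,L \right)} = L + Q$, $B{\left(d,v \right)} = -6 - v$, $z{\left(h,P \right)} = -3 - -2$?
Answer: $\frac{39784788450}{37255513} \approx 1067.9$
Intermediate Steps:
$z{\left(h,P \right)} = -1$ ($z{\left(h,P \right)} = -3 + 2 = -1$)
$M = -990$ ($M = \left(52 + 146\right) \left(-6 - -1\right) = 198 \left(-6 + 1\right) = 198 \left(-5\right) = -990$)
$\frac{M}{\frac{31542}{-33629} + \frac{F{\left(9,17 \right)}}{2390}} = - \frac{990}{\frac{31542}{-33629} + \frac{17 + 9}{2390}} = - \frac{990}{31542 \left(- \frac{1}{33629}\right) + 26 \cdot \frac{1}{2390}} = - \frac{990}{- \frac{31542}{33629} + \frac{13}{1195}} = - \frac{990}{- \frac{37255513}{40186655}} = \left(-990\right) \left(- \frac{40186655}{37255513}\right) = \frac{39784788450}{37255513}$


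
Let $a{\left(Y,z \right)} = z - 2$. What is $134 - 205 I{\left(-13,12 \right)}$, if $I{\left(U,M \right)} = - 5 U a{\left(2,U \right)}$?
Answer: $200009$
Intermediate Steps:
$a{\left(Y,z \right)} = -2 + z$
$I{\left(U,M \right)} = - 5 U \left(-2 + U\right)$
$134 - 205 I{\left(-13,12 \right)} = 134 - 205 \cdot 5 \left(-13\right) \left(2 - -13\right) = 134 - 205 \cdot 5 \left(-13\right) \left(2 + 13\right) = 134 - 205 \cdot 5 \left(-13\right) 15 = 134 - -199875 = 134 + 199875 = 200009$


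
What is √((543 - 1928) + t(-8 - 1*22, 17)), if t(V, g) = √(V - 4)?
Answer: √(-1385 + I*√34) ≈ 0.07834 + 37.216*I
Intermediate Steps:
t(V, g) = √(-4 + V)
√((543 - 1928) + t(-8 - 1*22, 17)) = √((543 - 1928) + √(-4 + (-8 - 1*22))) = √(-1385 + √(-4 + (-8 - 22))) = √(-1385 + √(-4 - 30)) = √(-1385 + √(-34)) = √(-1385 + I*√34)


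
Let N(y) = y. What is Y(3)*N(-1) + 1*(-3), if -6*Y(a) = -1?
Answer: -19/6 ≈ -3.1667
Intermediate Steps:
Y(a) = ⅙ (Y(a) = -⅙*(-1) = ⅙)
Y(3)*N(-1) + 1*(-3) = (⅙)*(-1) + 1*(-3) = -⅙ - 3 = -19/6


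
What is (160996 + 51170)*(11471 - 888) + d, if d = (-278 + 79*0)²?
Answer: 2245430062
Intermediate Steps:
d = 77284 (d = (-278 + 0)² = (-278)² = 77284)
(160996 + 51170)*(11471 - 888) + d = (160996 + 51170)*(11471 - 888) + 77284 = 212166*10583 + 77284 = 2245352778 + 77284 = 2245430062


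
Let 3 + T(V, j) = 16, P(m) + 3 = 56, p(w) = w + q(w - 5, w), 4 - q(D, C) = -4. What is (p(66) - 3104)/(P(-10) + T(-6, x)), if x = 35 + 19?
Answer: -505/11 ≈ -45.909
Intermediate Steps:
q(D, C) = 8 (q(D, C) = 4 - 1*(-4) = 4 + 4 = 8)
p(w) = 8 + w (p(w) = w + 8 = 8 + w)
P(m) = 53 (P(m) = -3 + 56 = 53)
x = 54
T(V, j) = 13 (T(V, j) = -3 + 16 = 13)
(p(66) - 3104)/(P(-10) + T(-6, x)) = ((8 + 66) - 3104)/(53 + 13) = (74 - 3104)/66 = -3030*1/66 = -505/11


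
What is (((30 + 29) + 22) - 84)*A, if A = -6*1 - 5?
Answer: 33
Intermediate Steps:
A = -11 (A = -6 - 5 = -11)
(((30 + 29) + 22) - 84)*A = (((30 + 29) + 22) - 84)*(-11) = ((59 + 22) - 84)*(-11) = (81 - 84)*(-11) = -3*(-11) = 33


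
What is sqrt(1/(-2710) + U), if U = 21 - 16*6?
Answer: I*sqrt(550810210)/2710 ≈ 8.6603*I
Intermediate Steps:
U = -75 (U = 21 - 96 = -75)
sqrt(1/(-2710) + U) = sqrt(1/(-2710) - 75) = sqrt(-1/2710 - 75) = sqrt(-203251/2710) = I*sqrt(550810210)/2710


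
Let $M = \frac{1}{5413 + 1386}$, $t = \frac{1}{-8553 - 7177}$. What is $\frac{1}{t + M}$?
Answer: $\frac{8226790}{687} \approx 11975.0$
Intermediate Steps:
$t = - \frac{1}{15730}$ ($t = \frac{1}{-15730} = - \frac{1}{15730} \approx -6.3573 \cdot 10^{-5}$)
$M = \frac{1}{6799} \approx 0.00014708$
$\frac{1}{t + M} = \frac{1}{- \frac{1}{15730} + \frac{1}{6799}} = \frac{1}{\frac{687}{8226790}} = \frac{8226790}{687}$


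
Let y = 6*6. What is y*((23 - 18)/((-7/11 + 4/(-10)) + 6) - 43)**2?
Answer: 525693184/8281 ≈ 63482.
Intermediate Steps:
y = 36
y*((23 - 18)/((-7/11 + 4/(-10)) + 6) - 43)**2 = 36*((23 - 18)/((-7/11 + 4/(-10)) + 6) - 43)**2 = 36*(5/((-7*1/11 + 4*(-1/10)) + 6) - 43)**2 = 36*(5/((-7/11 - 2/5) + 6) - 43)**2 = 36*(5/(-57/55 + 6) - 43)**2 = 36*(5/(273/55) - 43)**2 = 36*(5*(55/273) - 43)**2 = 36*(275/273 - 43)**2 = 36*(-11464/273)**2 = 36*(131423296/74529) = 525693184/8281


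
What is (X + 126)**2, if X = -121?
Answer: 25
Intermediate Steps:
(X + 126)**2 = (-121 + 126)**2 = 5**2 = 25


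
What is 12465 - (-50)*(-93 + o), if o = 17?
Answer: 8665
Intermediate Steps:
12465 - (-50)*(-93 + o) = 12465 - (-50)*(-93 + 17) = 12465 - (-50)*(-76) = 12465 - 1*3800 = 12465 - 3800 = 8665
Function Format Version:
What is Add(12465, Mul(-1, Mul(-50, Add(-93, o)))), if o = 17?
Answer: 8665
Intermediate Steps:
Add(12465, Mul(-1, Mul(-50, Add(-93, o)))) = Add(12465, Mul(-1, Mul(-50, Add(-93, 17)))) = Add(12465, Mul(-1, Mul(-50, -76))) = Add(12465, Mul(-1, 3800)) = Add(12465, -3800) = 8665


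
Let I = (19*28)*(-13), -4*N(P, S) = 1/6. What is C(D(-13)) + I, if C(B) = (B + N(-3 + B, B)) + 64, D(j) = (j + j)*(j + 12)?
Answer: -163825/24 ≈ -6826.0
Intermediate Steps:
N(P, S) = -1/24 (N(P, S) = -¼/6 = -¼*⅙ = -1/24)
D(j) = 2*j*(12 + j) (D(j) = (2*j)*(12 + j) = 2*j*(12 + j))
I = -6916 (I = 532*(-13) = -6916)
C(B) = 1535/24 + B (C(B) = (B - 1/24) + 64 = (-1/24 + B) + 64 = 1535/24 + B)
C(D(-13)) + I = (1535/24 + 2*(-13)*(12 - 13)) - 6916 = (1535/24 + 2*(-13)*(-1)) - 6916 = (1535/24 + 26) - 6916 = 2159/24 - 6916 = -163825/24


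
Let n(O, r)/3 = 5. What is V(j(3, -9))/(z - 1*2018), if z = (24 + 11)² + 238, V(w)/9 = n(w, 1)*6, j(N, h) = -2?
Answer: -54/37 ≈ -1.4595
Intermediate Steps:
n(O, r) = 15 (n(O, r) = 3*5 = 15)
V(w) = 810 (V(w) = 9*(15*6) = 9*90 = 810)
z = 1463 (z = 35² + 238 = 1225 + 238 = 1463)
V(j(3, -9))/(z - 1*2018) = 810/(1463 - 1*2018) = 810/(1463 - 2018) = 810/(-555) = 810*(-1/555) = -54/37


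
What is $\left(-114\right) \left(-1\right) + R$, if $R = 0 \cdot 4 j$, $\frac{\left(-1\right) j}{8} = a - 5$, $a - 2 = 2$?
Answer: $114$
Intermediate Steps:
$a = 4$ ($a = 2 + 2 = 4$)
$j = 8$ ($j = - 8 \left(4 - 5\right) = \left(-8\right) \left(-1\right) = 8$)
$R = 0$ ($R = 0 \cdot 4 \cdot 8 = 0 \cdot 8 = 0$)
$\left(-114\right) \left(-1\right) + R = \left(-114\right) \left(-1\right) + 0 = 114 + 0 = 114$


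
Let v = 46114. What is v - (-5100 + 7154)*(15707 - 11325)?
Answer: -8954514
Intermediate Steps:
v - (-5100 + 7154)*(15707 - 11325) = 46114 - (-5100 + 7154)*(15707 - 11325) = 46114 - 2054*4382 = 46114 - 1*9000628 = 46114 - 9000628 = -8954514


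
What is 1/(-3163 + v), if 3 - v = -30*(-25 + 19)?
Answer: -1/3340 ≈ -0.00029940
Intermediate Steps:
v = -177 (v = 3 - (-30)*(-25 + 19) = 3 - (-30)*(-6) = 3 - 1*180 = 3 - 180 = -177)
1/(-3163 + v) = 1/(-3163 - 177) = 1/(-3340) = -1/3340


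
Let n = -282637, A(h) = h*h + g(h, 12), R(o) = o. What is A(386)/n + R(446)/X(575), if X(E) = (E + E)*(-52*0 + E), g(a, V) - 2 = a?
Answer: -49327056949/93446858125 ≈ -0.52786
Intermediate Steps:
g(a, V) = 2 + a
A(h) = 2 + h + h**2 (A(h) = h*h + (2 + h) = h**2 + (2 + h) = 2 + h + h**2)
X(E) = 2*E**2 (X(E) = (2*E)*(0 + E) = (2*E)*E = 2*E**2)
A(386)/n + R(446)/X(575) = (2 + 386 + 386**2)/(-282637) + 446/((2*575**2)) = (2 + 386 + 148996)*(-1/282637) + 446/((2*330625)) = 149384*(-1/282637) + 446/661250 = -149384/282637 + 446*(1/661250) = -149384/282637 + 223/330625 = -49327056949/93446858125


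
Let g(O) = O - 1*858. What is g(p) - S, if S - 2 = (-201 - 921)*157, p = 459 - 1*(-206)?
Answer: 175959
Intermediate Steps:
p = 665 (p = 459 + 206 = 665)
g(O) = -858 + O (g(O) = O - 858 = -858 + O)
S = -176152 (S = 2 + (-201 - 921)*157 = 2 - 1122*157 = 2 - 176154 = -176152)
g(p) - S = (-858 + 665) - 1*(-176152) = -193 + 176152 = 175959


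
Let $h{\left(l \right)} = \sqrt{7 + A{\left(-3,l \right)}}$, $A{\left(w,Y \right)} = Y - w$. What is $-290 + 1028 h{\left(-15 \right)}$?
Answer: $-290 + 1028 i \sqrt{5} \approx -290.0 + 2298.7 i$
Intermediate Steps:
$h{\left(l \right)} = \sqrt{10 + l}$ ($h{\left(l \right)} = \sqrt{7 + \left(l - -3\right)} = \sqrt{7 + \left(l + 3\right)} = \sqrt{7 + \left(3 + l\right)} = \sqrt{10 + l}$)
$-290 + 1028 h{\left(-15 \right)} = -290 + 1028 \sqrt{10 - 15} = -290 + 1028 \sqrt{-5} = -290 + 1028 i \sqrt{5}$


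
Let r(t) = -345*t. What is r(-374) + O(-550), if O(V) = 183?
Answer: 129213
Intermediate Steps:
r(-374) + O(-550) = -345*(-374) + 183 = 129030 + 183 = 129213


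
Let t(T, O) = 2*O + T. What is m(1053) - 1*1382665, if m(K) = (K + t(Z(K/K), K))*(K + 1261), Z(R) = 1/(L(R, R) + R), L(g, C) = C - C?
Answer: 5929575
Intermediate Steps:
L(g, C) = 0
Z(R) = 1/R (Z(R) = 1/(0 + R) = 1/R)
t(T, O) = T + 2*O
m(K) = (1 + 3*K)*(1261 + K) (m(K) = (K + (1/(K/K) + 2*K))*(K + 1261) = (K + (1/1 + 2*K))*(1261 + K) = (K + (1 + 2*K))*(1261 + K) = (1 + 3*K)*(1261 + K))
m(1053) - 1*1382665 = (1261 + 3*1053² + 3784*1053) - 1*1382665 = (1261 + 3*1108809 + 3984552) - 1382665 = (1261 + 3326427 + 3984552) - 1382665 = 7312240 - 1382665 = 5929575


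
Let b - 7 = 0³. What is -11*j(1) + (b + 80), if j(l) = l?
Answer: 76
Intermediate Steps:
b = 7 (b = 7 + 0³ = 7 + 0 = 7)
-11*j(1) + (b + 80) = -11*1 + (7 + 80) = -11 + 87 = 76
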